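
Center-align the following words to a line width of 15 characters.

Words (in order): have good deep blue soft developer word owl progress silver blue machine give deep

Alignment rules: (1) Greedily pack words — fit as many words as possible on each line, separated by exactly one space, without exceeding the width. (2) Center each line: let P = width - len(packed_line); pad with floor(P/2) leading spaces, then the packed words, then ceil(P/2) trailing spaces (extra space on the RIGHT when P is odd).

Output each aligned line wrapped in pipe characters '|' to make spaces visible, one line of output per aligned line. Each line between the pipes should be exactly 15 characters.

Answer: |have good deep |
|   blue soft   |
|developer word |
| owl progress  |
|  silver blue  |
| machine give  |
|     deep      |

Derivation:
Line 1: ['have', 'good', 'deep'] (min_width=14, slack=1)
Line 2: ['blue', 'soft'] (min_width=9, slack=6)
Line 3: ['developer', 'word'] (min_width=14, slack=1)
Line 4: ['owl', 'progress'] (min_width=12, slack=3)
Line 5: ['silver', 'blue'] (min_width=11, slack=4)
Line 6: ['machine', 'give'] (min_width=12, slack=3)
Line 7: ['deep'] (min_width=4, slack=11)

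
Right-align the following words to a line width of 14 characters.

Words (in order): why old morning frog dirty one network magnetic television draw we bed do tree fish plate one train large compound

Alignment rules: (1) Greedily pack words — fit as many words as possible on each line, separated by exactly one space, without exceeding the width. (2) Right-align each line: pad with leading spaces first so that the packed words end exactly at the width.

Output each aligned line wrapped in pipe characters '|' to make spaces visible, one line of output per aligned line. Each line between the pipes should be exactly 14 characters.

Line 1: ['why', 'old'] (min_width=7, slack=7)
Line 2: ['morning', 'frog'] (min_width=12, slack=2)
Line 3: ['dirty', 'one'] (min_width=9, slack=5)
Line 4: ['network'] (min_width=7, slack=7)
Line 5: ['magnetic'] (min_width=8, slack=6)
Line 6: ['television'] (min_width=10, slack=4)
Line 7: ['draw', 'we', 'bed', 'do'] (min_width=14, slack=0)
Line 8: ['tree', 'fish'] (min_width=9, slack=5)
Line 9: ['plate', 'one'] (min_width=9, slack=5)
Line 10: ['train', 'large'] (min_width=11, slack=3)
Line 11: ['compound'] (min_width=8, slack=6)

Answer: |       why old|
|  morning frog|
|     dirty one|
|       network|
|      magnetic|
|    television|
|draw we bed do|
|     tree fish|
|     plate one|
|   train large|
|      compound|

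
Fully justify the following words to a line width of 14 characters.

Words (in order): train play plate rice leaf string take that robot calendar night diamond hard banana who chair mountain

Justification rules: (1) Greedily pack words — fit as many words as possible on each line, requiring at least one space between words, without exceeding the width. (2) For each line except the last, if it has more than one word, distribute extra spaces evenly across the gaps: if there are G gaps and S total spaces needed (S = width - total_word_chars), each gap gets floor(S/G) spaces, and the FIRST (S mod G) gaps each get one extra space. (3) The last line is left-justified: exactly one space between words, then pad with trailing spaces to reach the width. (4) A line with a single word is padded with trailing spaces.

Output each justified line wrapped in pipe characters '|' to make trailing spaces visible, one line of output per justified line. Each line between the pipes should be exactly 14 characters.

Line 1: ['train', 'play'] (min_width=10, slack=4)
Line 2: ['plate', 'rice'] (min_width=10, slack=4)
Line 3: ['leaf', 'string'] (min_width=11, slack=3)
Line 4: ['take', 'that'] (min_width=9, slack=5)
Line 5: ['robot', 'calendar'] (min_width=14, slack=0)
Line 6: ['night', 'diamond'] (min_width=13, slack=1)
Line 7: ['hard', 'banana'] (min_width=11, slack=3)
Line 8: ['who', 'chair'] (min_width=9, slack=5)
Line 9: ['mountain'] (min_width=8, slack=6)

Answer: |train     play|
|plate     rice|
|leaf    string|
|take      that|
|robot calendar|
|night  diamond|
|hard    banana|
|who      chair|
|mountain      |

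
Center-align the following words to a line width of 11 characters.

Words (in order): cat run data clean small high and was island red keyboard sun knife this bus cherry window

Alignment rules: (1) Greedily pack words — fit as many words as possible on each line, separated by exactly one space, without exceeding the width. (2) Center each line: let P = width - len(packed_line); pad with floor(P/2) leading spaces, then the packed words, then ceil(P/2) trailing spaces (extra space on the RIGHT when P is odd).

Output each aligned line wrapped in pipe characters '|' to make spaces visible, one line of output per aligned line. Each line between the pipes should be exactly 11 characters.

Line 1: ['cat', 'run'] (min_width=7, slack=4)
Line 2: ['data', 'clean'] (min_width=10, slack=1)
Line 3: ['small', 'high'] (min_width=10, slack=1)
Line 4: ['and', 'was'] (min_width=7, slack=4)
Line 5: ['island', 'red'] (min_width=10, slack=1)
Line 6: ['keyboard'] (min_width=8, slack=3)
Line 7: ['sun', 'knife'] (min_width=9, slack=2)
Line 8: ['this', 'bus'] (min_width=8, slack=3)
Line 9: ['cherry'] (min_width=6, slack=5)
Line 10: ['window'] (min_width=6, slack=5)

Answer: |  cat run  |
|data clean |
|small high |
|  and was  |
|island red |
| keyboard  |
| sun knife |
| this bus  |
|  cherry   |
|  window   |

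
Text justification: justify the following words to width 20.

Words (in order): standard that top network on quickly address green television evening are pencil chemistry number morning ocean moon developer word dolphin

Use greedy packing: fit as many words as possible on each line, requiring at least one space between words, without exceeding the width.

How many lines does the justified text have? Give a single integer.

Line 1: ['standard', 'that', 'top'] (min_width=17, slack=3)
Line 2: ['network', 'on', 'quickly'] (min_width=18, slack=2)
Line 3: ['address', 'green'] (min_width=13, slack=7)
Line 4: ['television', 'evening'] (min_width=18, slack=2)
Line 5: ['are', 'pencil', 'chemistry'] (min_width=20, slack=0)
Line 6: ['number', 'morning', 'ocean'] (min_width=20, slack=0)
Line 7: ['moon', 'developer', 'word'] (min_width=19, slack=1)
Line 8: ['dolphin'] (min_width=7, slack=13)
Total lines: 8

Answer: 8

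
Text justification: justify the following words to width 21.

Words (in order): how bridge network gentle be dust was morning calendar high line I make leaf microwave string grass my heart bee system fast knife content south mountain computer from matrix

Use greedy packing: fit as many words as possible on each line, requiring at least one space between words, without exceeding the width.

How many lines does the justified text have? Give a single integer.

Answer: 10

Derivation:
Line 1: ['how', 'bridge', 'network'] (min_width=18, slack=3)
Line 2: ['gentle', 'be', 'dust', 'was'] (min_width=18, slack=3)
Line 3: ['morning', 'calendar', 'high'] (min_width=21, slack=0)
Line 4: ['line', 'I', 'make', 'leaf'] (min_width=16, slack=5)
Line 5: ['microwave', 'string'] (min_width=16, slack=5)
Line 6: ['grass', 'my', 'heart', 'bee'] (min_width=18, slack=3)
Line 7: ['system', 'fast', 'knife'] (min_width=17, slack=4)
Line 8: ['content', 'south'] (min_width=13, slack=8)
Line 9: ['mountain', 'computer'] (min_width=17, slack=4)
Line 10: ['from', 'matrix'] (min_width=11, slack=10)
Total lines: 10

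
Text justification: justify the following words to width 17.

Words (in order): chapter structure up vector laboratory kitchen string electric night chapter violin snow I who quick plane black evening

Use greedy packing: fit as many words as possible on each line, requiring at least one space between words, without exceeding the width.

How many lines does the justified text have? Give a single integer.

Answer: 9

Derivation:
Line 1: ['chapter', 'structure'] (min_width=17, slack=0)
Line 2: ['up', 'vector'] (min_width=9, slack=8)
Line 3: ['laboratory'] (min_width=10, slack=7)
Line 4: ['kitchen', 'string'] (min_width=14, slack=3)
Line 5: ['electric', 'night'] (min_width=14, slack=3)
Line 6: ['chapter', 'violin'] (min_width=14, slack=3)
Line 7: ['snow', 'I', 'who', 'quick'] (min_width=16, slack=1)
Line 8: ['plane', 'black'] (min_width=11, slack=6)
Line 9: ['evening'] (min_width=7, slack=10)
Total lines: 9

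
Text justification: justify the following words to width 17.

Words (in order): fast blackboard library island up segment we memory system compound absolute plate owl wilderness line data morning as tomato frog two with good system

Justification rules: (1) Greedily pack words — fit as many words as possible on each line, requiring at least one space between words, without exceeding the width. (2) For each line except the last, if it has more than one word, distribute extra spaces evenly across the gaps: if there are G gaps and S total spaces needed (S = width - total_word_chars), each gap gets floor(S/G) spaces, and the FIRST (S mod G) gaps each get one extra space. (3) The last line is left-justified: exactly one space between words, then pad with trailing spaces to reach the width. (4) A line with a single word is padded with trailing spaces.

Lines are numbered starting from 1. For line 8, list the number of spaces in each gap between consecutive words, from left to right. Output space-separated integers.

Line 1: ['fast', 'blackboard'] (min_width=15, slack=2)
Line 2: ['library', 'island', 'up'] (min_width=17, slack=0)
Line 3: ['segment', 'we', 'memory'] (min_width=17, slack=0)
Line 4: ['system', 'compound'] (min_width=15, slack=2)
Line 5: ['absolute', 'plate'] (min_width=14, slack=3)
Line 6: ['owl', 'wilderness'] (min_width=14, slack=3)
Line 7: ['line', 'data', 'morning'] (min_width=17, slack=0)
Line 8: ['as', 'tomato', 'frog'] (min_width=14, slack=3)
Line 9: ['two', 'with', 'good'] (min_width=13, slack=4)
Line 10: ['system'] (min_width=6, slack=11)

Answer: 3 2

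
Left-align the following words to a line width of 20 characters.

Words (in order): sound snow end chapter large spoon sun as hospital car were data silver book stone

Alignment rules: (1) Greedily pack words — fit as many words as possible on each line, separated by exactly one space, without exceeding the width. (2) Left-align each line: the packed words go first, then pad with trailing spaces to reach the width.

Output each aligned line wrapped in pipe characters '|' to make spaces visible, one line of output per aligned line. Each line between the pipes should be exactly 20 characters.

Line 1: ['sound', 'snow', 'end'] (min_width=14, slack=6)
Line 2: ['chapter', 'large', 'spoon'] (min_width=19, slack=1)
Line 3: ['sun', 'as', 'hospital', 'car'] (min_width=19, slack=1)
Line 4: ['were', 'data', 'silver'] (min_width=16, slack=4)
Line 5: ['book', 'stone'] (min_width=10, slack=10)

Answer: |sound snow end      |
|chapter large spoon |
|sun as hospital car |
|were data silver    |
|book stone          |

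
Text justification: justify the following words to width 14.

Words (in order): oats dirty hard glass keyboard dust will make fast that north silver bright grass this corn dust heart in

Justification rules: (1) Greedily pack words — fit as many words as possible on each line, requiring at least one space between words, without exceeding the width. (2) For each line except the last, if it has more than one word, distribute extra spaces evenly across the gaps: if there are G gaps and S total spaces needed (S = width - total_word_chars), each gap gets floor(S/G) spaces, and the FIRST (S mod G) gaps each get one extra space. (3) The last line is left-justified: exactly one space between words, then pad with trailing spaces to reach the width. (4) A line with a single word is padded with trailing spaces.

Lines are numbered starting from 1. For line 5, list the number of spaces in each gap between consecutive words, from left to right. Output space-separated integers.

Line 1: ['oats', 'dirty'] (min_width=10, slack=4)
Line 2: ['hard', 'glass'] (min_width=10, slack=4)
Line 3: ['keyboard', 'dust'] (min_width=13, slack=1)
Line 4: ['will', 'make', 'fast'] (min_width=14, slack=0)
Line 5: ['that', 'north'] (min_width=10, slack=4)
Line 6: ['silver', 'bright'] (min_width=13, slack=1)
Line 7: ['grass', 'this'] (min_width=10, slack=4)
Line 8: ['corn', 'dust'] (min_width=9, slack=5)
Line 9: ['heart', 'in'] (min_width=8, slack=6)

Answer: 5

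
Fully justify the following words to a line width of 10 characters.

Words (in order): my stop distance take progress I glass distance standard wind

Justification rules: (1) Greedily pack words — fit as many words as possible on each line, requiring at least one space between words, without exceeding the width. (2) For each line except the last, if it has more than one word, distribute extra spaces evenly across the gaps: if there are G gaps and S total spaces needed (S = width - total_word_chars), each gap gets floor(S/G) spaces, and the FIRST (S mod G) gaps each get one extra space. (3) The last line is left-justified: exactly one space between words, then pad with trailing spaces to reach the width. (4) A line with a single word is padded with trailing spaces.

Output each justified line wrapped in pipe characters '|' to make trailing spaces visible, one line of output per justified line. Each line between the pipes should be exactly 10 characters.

Line 1: ['my', 'stop'] (min_width=7, slack=3)
Line 2: ['distance'] (min_width=8, slack=2)
Line 3: ['take'] (min_width=4, slack=6)
Line 4: ['progress', 'I'] (min_width=10, slack=0)
Line 5: ['glass'] (min_width=5, slack=5)
Line 6: ['distance'] (min_width=8, slack=2)
Line 7: ['standard'] (min_width=8, slack=2)
Line 8: ['wind'] (min_width=4, slack=6)

Answer: |my    stop|
|distance  |
|take      |
|progress I|
|glass     |
|distance  |
|standard  |
|wind      |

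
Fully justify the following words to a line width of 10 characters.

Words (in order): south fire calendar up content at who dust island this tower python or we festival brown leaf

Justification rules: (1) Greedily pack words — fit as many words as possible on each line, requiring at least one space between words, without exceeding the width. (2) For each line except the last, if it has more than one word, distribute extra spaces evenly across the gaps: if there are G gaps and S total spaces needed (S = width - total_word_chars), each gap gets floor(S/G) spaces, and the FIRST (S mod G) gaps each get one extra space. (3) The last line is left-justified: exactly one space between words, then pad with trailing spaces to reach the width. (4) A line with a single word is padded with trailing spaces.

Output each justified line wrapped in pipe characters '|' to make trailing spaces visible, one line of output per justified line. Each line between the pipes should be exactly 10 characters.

Line 1: ['south', 'fire'] (min_width=10, slack=0)
Line 2: ['calendar'] (min_width=8, slack=2)
Line 3: ['up', 'content'] (min_width=10, slack=0)
Line 4: ['at', 'who'] (min_width=6, slack=4)
Line 5: ['dust'] (min_width=4, slack=6)
Line 6: ['island'] (min_width=6, slack=4)
Line 7: ['this', 'tower'] (min_width=10, slack=0)
Line 8: ['python', 'or'] (min_width=9, slack=1)
Line 9: ['we'] (min_width=2, slack=8)
Line 10: ['festival'] (min_width=8, slack=2)
Line 11: ['brown', 'leaf'] (min_width=10, slack=0)

Answer: |south fire|
|calendar  |
|up content|
|at     who|
|dust      |
|island    |
|this tower|
|python  or|
|we        |
|festival  |
|brown leaf|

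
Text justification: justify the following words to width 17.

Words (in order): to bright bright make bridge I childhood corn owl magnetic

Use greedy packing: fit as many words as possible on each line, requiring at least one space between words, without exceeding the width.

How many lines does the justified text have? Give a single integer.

Line 1: ['to', 'bright', 'bright'] (min_width=16, slack=1)
Line 2: ['make', 'bridge', 'I'] (min_width=13, slack=4)
Line 3: ['childhood', 'corn'] (min_width=14, slack=3)
Line 4: ['owl', 'magnetic'] (min_width=12, slack=5)
Total lines: 4

Answer: 4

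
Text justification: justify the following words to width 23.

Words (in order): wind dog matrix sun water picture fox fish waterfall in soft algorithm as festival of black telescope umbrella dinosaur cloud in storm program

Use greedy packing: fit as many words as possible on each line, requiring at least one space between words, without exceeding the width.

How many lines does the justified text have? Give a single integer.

Answer: 7

Derivation:
Line 1: ['wind', 'dog', 'matrix', 'sun'] (min_width=19, slack=4)
Line 2: ['water', 'picture', 'fox', 'fish'] (min_width=22, slack=1)
Line 3: ['waterfall', 'in', 'soft'] (min_width=17, slack=6)
Line 4: ['algorithm', 'as', 'festival'] (min_width=21, slack=2)
Line 5: ['of', 'black', 'telescope'] (min_width=18, slack=5)
Line 6: ['umbrella', 'dinosaur', 'cloud'] (min_width=23, slack=0)
Line 7: ['in', 'storm', 'program'] (min_width=16, slack=7)
Total lines: 7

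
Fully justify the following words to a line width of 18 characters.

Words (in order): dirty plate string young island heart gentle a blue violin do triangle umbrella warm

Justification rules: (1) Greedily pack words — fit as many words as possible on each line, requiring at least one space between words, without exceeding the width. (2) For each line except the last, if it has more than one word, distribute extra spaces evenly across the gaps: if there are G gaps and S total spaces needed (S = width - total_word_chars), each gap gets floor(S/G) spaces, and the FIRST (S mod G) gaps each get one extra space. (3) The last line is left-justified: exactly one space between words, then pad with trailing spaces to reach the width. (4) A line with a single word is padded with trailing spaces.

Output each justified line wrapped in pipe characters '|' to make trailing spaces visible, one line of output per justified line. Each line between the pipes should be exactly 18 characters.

Answer: |dirty plate string|
|young island heart|
|gentle    a   blue|
|violin do triangle|
|umbrella warm     |

Derivation:
Line 1: ['dirty', 'plate', 'string'] (min_width=18, slack=0)
Line 2: ['young', 'island', 'heart'] (min_width=18, slack=0)
Line 3: ['gentle', 'a', 'blue'] (min_width=13, slack=5)
Line 4: ['violin', 'do', 'triangle'] (min_width=18, slack=0)
Line 5: ['umbrella', 'warm'] (min_width=13, slack=5)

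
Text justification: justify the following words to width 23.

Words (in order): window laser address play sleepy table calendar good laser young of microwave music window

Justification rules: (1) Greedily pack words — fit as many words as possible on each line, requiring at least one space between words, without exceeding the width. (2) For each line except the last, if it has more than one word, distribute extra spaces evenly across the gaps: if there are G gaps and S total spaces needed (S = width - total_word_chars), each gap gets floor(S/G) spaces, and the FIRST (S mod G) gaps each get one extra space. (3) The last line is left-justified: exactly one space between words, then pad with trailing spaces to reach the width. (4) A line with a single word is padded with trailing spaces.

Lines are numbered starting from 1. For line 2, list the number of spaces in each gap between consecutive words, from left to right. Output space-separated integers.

Line 1: ['window', 'laser', 'address'] (min_width=20, slack=3)
Line 2: ['play', 'sleepy', 'table'] (min_width=17, slack=6)
Line 3: ['calendar', 'good', 'laser'] (min_width=19, slack=4)
Line 4: ['young', 'of', 'microwave'] (min_width=18, slack=5)
Line 5: ['music', 'window'] (min_width=12, slack=11)

Answer: 4 4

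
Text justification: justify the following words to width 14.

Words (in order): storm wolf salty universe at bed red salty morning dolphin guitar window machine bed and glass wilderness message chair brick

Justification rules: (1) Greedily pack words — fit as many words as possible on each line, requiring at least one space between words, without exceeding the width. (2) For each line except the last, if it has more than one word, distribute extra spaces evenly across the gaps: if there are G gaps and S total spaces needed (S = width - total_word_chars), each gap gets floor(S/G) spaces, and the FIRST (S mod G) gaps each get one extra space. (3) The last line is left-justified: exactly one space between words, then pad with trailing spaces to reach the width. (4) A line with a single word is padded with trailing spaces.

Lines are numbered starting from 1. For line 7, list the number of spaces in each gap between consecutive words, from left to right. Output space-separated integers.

Line 1: ['storm', 'wolf'] (min_width=10, slack=4)
Line 2: ['salty', 'universe'] (min_width=14, slack=0)
Line 3: ['at', 'bed', 'red'] (min_width=10, slack=4)
Line 4: ['salty', 'morning'] (min_width=13, slack=1)
Line 5: ['dolphin', 'guitar'] (min_width=14, slack=0)
Line 6: ['window', 'machine'] (min_width=14, slack=0)
Line 7: ['bed', 'and', 'glass'] (min_width=13, slack=1)
Line 8: ['wilderness'] (min_width=10, slack=4)
Line 9: ['message', 'chair'] (min_width=13, slack=1)
Line 10: ['brick'] (min_width=5, slack=9)

Answer: 2 1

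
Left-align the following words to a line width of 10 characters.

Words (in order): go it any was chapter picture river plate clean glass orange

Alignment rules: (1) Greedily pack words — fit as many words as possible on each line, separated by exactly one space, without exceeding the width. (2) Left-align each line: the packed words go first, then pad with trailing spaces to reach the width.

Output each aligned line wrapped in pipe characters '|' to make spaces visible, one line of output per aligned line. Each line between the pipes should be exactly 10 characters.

Answer: |go it any |
|was       |
|chapter   |
|picture   |
|river     |
|plate     |
|clean     |
|glass     |
|orange    |

Derivation:
Line 1: ['go', 'it', 'any'] (min_width=9, slack=1)
Line 2: ['was'] (min_width=3, slack=7)
Line 3: ['chapter'] (min_width=7, slack=3)
Line 4: ['picture'] (min_width=7, slack=3)
Line 5: ['river'] (min_width=5, slack=5)
Line 6: ['plate'] (min_width=5, slack=5)
Line 7: ['clean'] (min_width=5, slack=5)
Line 8: ['glass'] (min_width=5, slack=5)
Line 9: ['orange'] (min_width=6, slack=4)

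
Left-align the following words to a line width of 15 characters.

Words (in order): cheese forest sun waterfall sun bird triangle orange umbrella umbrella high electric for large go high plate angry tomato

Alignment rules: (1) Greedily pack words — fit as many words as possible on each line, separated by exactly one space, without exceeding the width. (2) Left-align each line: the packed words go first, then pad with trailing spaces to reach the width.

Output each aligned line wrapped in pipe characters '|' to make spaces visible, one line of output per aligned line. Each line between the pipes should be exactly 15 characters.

Answer: |cheese forest  |
|sun waterfall  |
|sun bird       |
|triangle orange|
|umbrella       |
|umbrella high  |
|electric for   |
|large go high  |
|plate angry    |
|tomato         |

Derivation:
Line 1: ['cheese', 'forest'] (min_width=13, slack=2)
Line 2: ['sun', 'waterfall'] (min_width=13, slack=2)
Line 3: ['sun', 'bird'] (min_width=8, slack=7)
Line 4: ['triangle', 'orange'] (min_width=15, slack=0)
Line 5: ['umbrella'] (min_width=8, slack=7)
Line 6: ['umbrella', 'high'] (min_width=13, slack=2)
Line 7: ['electric', 'for'] (min_width=12, slack=3)
Line 8: ['large', 'go', 'high'] (min_width=13, slack=2)
Line 9: ['plate', 'angry'] (min_width=11, slack=4)
Line 10: ['tomato'] (min_width=6, slack=9)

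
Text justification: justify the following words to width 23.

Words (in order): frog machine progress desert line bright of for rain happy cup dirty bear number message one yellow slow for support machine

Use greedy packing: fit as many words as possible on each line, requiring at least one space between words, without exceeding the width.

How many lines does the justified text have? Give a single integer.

Line 1: ['frog', 'machine', 'progress'] (min_width=21, slack=2)
Line 2: ['desert', 'line', 'bright', 'of'] (min_width=21, slack=2)
Line 3: ['for', 'rain', 'happy', 'cup'] (min_width=18, slack=5)
Line 4: ['dirty', 'bear', 'number'] (min_width=17, slack=6)
Line 5: ['message', 'one', 'yellow', 'slow'] (min_width=23, slack=0)
Line 6: ['for', 'support', 'machine'] (min_width=19, slack=4)
Total lines: 6

Answer: 6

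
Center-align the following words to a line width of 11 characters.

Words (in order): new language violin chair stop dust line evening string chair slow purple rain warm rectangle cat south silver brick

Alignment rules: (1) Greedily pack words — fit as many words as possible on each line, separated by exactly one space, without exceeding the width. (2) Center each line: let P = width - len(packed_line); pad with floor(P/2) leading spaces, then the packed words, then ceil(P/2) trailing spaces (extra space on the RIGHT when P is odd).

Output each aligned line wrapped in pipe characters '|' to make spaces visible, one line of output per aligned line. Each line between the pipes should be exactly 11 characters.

Line 1: ['new'] (min_width=3, slack=8)
Line 2: ['language'] (min_width=8, slack=3)
Line 3: ['violin'] (min_width=6, slack=5)
Line 4: ['chair', 'stop'] (min_width=10, slack=1)
Line 5: ['dust', 'line'] (min_width=9, slack=2)
Line 6: ['evening'] (min_width=7, slack=4)
Line 7: ['string'] (min_width=6, slack=5)
Line 8: ['chair', 'slow'] (min_width=10, slack=1)
Line 9: ['purple', 'rain'] (min_width=11, slack=0)
Line 10: ['warm'] (min_width=4, slack=7)
Line 11: ['rectangle'] (min_width=9, slack=2)
Line 12: ['cat', 'south'] (min_width=9, slack=2)
Line 13: ['silver'] (min_width=6, slack=5)
Line 14: ['brick'] (min_width=5, slack=6)

Answer: |    new    |
| language  |
|  violin   |
|chair stop |
| dust line |
|  evening  |
|  string   |
|chair slow |
|purple rain|
|   warm    |
| rectangle |
| cat south |
|  silver   |
|   brick   |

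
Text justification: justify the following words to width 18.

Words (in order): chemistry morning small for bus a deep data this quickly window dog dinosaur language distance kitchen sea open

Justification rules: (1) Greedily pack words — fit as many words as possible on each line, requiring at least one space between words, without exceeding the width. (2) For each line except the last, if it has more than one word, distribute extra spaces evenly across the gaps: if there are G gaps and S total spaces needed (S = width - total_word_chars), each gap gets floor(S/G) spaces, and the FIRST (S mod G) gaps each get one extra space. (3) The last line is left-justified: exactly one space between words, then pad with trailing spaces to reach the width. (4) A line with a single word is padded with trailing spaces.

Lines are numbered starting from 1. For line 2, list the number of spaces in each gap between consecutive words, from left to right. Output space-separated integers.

Answer: 2 2 2

Derivation:
Line 1: ['chemistry', 'morning'] (min_width=17, slack=1)
Line 2: ['small', 'for', 'bus', 'a'] (min_width=15, slack=3)
Line 3: ['deep', 'data', 'this'] (min_width=14, slack=4)
Line 4: ['quickly', 'window', 'dog'] (min_width=18, slack=0)
Line 5: ['dinosaur', 'language'] (min_width=17, slack=1)
Line 6: ['distance', 'kitchen'] (min_width=16, slack=2)
Line 7: ['sea', 'open'] (min_width=8, slack=10)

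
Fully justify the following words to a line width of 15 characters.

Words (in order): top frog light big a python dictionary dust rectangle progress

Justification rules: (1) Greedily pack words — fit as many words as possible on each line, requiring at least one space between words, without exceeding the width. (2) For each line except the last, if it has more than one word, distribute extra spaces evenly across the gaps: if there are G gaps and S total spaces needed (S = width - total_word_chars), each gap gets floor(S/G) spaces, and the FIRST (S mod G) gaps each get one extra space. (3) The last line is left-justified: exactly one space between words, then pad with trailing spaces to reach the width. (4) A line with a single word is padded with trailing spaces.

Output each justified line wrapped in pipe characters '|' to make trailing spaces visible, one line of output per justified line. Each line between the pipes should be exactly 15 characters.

Answer: |top  frog light|
|big   a  python|
|dictionary dust|
|rectangle      |
|progress       |

Derivation:
Line 1: ['top', 'frog', 'light'] (min_width=14, slack=1)
Line 2: ['big', 'a', 'python'] (min_width=12, slack=3)
Line 3: ['dictionary', 'dust'] (min_width=15, slack=0)
Line 4: ['rectangle'] (min_width=9, slack=6)
Line 5: ['progress'] (min_width=8, slack=7)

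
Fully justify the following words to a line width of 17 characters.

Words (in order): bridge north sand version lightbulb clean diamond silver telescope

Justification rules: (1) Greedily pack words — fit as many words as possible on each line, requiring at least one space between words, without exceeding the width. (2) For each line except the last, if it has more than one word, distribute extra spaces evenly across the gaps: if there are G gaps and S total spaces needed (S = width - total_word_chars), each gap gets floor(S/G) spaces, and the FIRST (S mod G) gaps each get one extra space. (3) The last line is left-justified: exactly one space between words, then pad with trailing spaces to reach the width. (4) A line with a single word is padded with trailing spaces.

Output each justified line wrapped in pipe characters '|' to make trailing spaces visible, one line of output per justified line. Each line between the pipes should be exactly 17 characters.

Answer: |bridge north sand|
|version lightbulb|
|clean     diamond|
|silver telescope |

Derivation:
Line 1: ['bridge', 'north', 'sand'] (min_width=17, slack=0)
Line 2: ['version', 'lightbulb'] (min_width=17, slack=0)
Line 3: ['clean', 'diamond'] (min_width=13, slack=4)
Line 4: ['silver', 'telescope'] (min_width=16, slack=1)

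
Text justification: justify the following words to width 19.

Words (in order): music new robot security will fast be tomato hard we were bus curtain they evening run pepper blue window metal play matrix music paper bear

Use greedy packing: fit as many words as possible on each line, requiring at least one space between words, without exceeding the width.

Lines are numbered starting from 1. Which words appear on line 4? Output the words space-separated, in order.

Line 1: ['music', 'new', 'robot'] (min_width=15, slack=4)
Line 2: ['security', 'will', 'fast'] (min_width=18, slack=1)
Line 3: ['be', 'tomato', 'hard', 'we'] (min_width=17, slack=2)
Line 4: ['were', 'bus', 'curtain'] (min_width=16, slack=3)
Line 5: ['they', 'evening', 'run'] (min_width=16, slack=3)
Line 6: ['pepper', 'blue', 'window'] (min_width=18, slack=1)
Line 7: ['metal', 'play', 'matrix'] (min_width=17, slack=2)
Line 8: ['music', 'paper', 'bear'] (min_width=16, slack=3)

Answer: were bus curtain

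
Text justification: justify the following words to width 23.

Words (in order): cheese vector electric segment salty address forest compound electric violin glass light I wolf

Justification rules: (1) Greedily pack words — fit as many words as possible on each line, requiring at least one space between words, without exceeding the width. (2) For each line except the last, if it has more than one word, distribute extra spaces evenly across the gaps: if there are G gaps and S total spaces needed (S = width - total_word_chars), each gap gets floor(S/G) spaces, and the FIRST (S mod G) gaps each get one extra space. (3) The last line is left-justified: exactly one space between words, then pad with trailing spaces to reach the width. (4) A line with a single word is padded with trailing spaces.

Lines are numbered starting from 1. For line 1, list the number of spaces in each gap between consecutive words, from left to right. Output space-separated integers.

Line 1: ['cheese', 'vector', 'electric'] (min_width=22, slack=1)
Line 2: ['segment', 'salty', 'address'] (min_width=21, slack=2)
Line 3: ['forest', 'compound'] (min_width=15, slack=8)
Line 4: ['electric', 'violin', 'glass'] (min_width=21, slack=2)
Line 5: ['light', 'I', 'wolf'] (min_width=12, slack=11)

Answer: 2 1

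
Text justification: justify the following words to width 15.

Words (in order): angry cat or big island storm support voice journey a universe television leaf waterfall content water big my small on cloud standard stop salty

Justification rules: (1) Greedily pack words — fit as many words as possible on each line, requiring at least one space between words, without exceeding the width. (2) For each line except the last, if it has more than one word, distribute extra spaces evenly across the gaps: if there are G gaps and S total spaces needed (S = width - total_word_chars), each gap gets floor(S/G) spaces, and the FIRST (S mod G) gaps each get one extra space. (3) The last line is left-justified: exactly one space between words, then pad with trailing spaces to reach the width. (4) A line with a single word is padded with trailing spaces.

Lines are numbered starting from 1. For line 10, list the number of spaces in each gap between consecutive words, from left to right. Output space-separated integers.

Line 1: ['angry', 'cat', 'or'] (min_width=12, slack=3)
Line 2: ['big', 'island'] (min_width=10, slack=5)
Line 3: ['storm', 'support'] (min_width=13, slack=2)
Line 4: ['voice', 'journey', 'a'] (min_width=15, slack=0)
Line 5: ['universe'] (min_width=8, slack=7)
Line 6: ['television', 'leaf'] (min_width=15, slack=0)
Line 7: ['waterfall'] (min_width=9, slack=6)
Line 8: ['content', 'water'] (min_width=13, slack=2)
Line 9: ['big', 'my', 'small', 'on'] (min_width=15, slack=0)
Line 10: ['cloud', 'standard'] (min_width=14, slack=1)
Line 11: ['stop', 'salty'] (min_width=10, slack=5)

Answer: 2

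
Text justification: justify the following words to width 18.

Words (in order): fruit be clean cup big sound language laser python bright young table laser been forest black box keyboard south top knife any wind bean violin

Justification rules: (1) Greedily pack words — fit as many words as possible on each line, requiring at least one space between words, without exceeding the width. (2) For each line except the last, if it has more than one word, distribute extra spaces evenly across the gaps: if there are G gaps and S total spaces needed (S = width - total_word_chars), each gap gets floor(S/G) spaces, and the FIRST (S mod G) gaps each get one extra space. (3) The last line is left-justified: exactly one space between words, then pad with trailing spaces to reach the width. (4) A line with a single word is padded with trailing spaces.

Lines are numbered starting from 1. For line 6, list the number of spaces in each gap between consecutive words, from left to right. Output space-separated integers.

Line 1: ['fruit', 'be', 'clean', 'cup'] (min_width=18, slack=0)
Line 2: ['big', 'sound', 'language'] (min_width=18, slack=0)
Line 3: ['laser', 'python'] (min_width=12, slack=6)
Line 4: ['bright', 'young', 'table'] (min_width=18, slack=0)
Line 5: ['laser', 'been', 'forest'] (min_width=17, slack=1)
Line 6: ['black', 'box', 'keyboard'] (min_width=18, slack=0)
Line 7: ['south', 'top', 'knife'] (min_width=15, slack=3)
Line 8: ['any', 'wind', 'bean'] (min_width=13, slack=5)
Line 9: ['violin'] (min_width=6, slack=12)

Answer: 1 1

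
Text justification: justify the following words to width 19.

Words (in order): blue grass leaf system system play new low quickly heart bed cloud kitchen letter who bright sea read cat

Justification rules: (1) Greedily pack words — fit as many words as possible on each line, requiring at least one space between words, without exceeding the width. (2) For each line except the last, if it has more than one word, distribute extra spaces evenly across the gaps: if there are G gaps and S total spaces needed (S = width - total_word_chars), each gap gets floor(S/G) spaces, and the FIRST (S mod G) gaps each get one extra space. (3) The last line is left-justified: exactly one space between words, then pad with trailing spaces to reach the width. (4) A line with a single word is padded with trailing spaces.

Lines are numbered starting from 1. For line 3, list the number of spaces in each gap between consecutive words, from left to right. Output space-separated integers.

Answer: 3 3

Derivation:
Line 1: ['blue', 'grass', 'leaf'] (min_width=15, slack=4)
Line 2: ['system', 'system', 'play'] (min_width=18, slack=1)
Line 3: ['new', 'low', 'quickly'] (min_width=15, slack=4)
Line 4: ['heart', 'bed', 'cloud'] (min_width=15, slack=4)
Line 5: ['kitchen', 'letter', 'who'] (min_width=18, slack=1)
Line 6: ['bright', 'sea', 'read', 'cat'] (min_width=19, slack=0)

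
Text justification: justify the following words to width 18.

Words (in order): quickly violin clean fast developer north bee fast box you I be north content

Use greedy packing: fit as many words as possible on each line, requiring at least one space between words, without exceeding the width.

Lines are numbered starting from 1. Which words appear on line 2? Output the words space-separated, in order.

Answer: clean fast

Derivation:
Line 1: ['quickly', 'violin'] (min_width=14, slack=4)
Line 2: ['clean', 'fast'] (min_width=10, slack=8)
Line 3: ['developer', 'north'] (min_width=15, slack=3)
Line 4: ['bee', 'fast', 'box', 'you', 'I'] (min_width=18, slack=0)
Line 5: ['be', 'north', 'content'] (min_width=16, slack=2)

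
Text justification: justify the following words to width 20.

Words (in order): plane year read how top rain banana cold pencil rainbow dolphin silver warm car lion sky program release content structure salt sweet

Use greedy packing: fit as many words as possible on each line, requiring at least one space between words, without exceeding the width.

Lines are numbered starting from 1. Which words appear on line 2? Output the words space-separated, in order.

Answer: top rain banana cold

Derivation:
Line 1: ['plane', 'year', 'read', 'how'] (min_width=19, slack=1)
Line 2: ['top', 'rain', 'banana', 'cold'] (min_width=20, slack=0)
Line 3: ['pencil', 'rainbow'] (min_width=14, slack=6)
Line 4: ['dolphin', 'silver', 'warm'] (min_width=19, slack=1)
Line 5: ['car', 'lion', 'sky', 'program'] (min_width=20, slack=0)
Line 6: ['release', 'content'] (min_width=15, slack=5)
Line 7: ['structure', 'salt', 'sweet'] (min_width=20, slack=0)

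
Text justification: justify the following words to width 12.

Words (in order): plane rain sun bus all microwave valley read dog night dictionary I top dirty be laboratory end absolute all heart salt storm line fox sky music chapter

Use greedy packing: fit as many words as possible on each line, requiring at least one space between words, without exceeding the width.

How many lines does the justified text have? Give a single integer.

Line 1: ['plane', 'rain'] (min_width=10, slack=2)
Line 2: ['sun', 'bus', 'all'] (min_width=11, slack=1)
Line 3: ['microwave'] (min_width=9, slack=3)
Line 4: ['valley', 'read'] (min_width=11, slack=1)
Line 5: ['dog', 'night'] (min_width=9, slack=3)
Line 6: ['dictionary', 'I'] (min_width=12, slack=0)
Line 7: ['top', 'dirty', 'be'] (min_width=12, slack=0)
Line 8: ['laboratory'] (min_width=10, slack=2)
Line 9: ['end', 'absolute'] (min_width=12, slack=0)
Line 10: ['all', 'heart'] (min_width=9, slack=3)
Line 11: ['salt', 'storm'] (min_width=10, slack=2)
Line 12: ['line', 'fox', 'sky'] (min_width=12, slack=0)
Line 13: ['music'] (min_width=5, slack=7)
Line 14: ['chapter'] (min_width=7, slack=5)
Total lines: 14

Answer: 14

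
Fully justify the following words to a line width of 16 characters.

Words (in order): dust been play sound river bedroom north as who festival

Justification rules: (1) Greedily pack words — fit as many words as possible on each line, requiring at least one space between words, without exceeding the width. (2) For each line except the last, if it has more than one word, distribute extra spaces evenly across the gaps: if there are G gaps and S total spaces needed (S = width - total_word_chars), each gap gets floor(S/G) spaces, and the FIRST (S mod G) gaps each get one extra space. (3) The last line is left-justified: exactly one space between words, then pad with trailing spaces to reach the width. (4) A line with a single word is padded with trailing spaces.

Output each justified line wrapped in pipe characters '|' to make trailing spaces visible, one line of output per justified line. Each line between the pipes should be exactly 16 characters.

Answer: |dust  been  play|
|sound      river|
|bedroom north as|
|who festival    |

Derivation:
Line 1: ['dust', 'been', 'play'] (min_width=14, slack=2)
Line 2: ['sound', 'river'] (min_width=11, slack=5)
Line 3: ['bedroom', 'north', 'as'] (min_width=16, slack=0)
Line 4: ['who', 'festival'] (min_width=12, slack=4)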